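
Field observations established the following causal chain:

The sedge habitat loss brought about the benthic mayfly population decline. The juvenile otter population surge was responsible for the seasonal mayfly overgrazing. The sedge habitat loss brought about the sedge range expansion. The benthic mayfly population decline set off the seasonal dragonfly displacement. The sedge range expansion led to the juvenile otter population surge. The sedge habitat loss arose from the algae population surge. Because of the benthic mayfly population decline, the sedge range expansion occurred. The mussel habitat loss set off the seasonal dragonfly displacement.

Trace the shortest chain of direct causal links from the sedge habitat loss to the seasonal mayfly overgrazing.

the sedge habitat loss → the sedge range expansion
the sedge range expansion → the juvenile otter population surge
the juvenile otter population surge → the seasonal mayfly overgrazing
Length: 3 steps.

the sedge habitat loss → the sedge range expansion → the juvenile otter population surge → the seasonal mayfly overgrazing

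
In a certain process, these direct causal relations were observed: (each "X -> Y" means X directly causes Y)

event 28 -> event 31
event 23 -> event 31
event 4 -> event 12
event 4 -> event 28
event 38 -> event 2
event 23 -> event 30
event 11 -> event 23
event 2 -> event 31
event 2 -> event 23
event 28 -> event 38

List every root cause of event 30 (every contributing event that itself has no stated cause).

Tracing upstream from event 30: event 30 ← event 23 ← event 2 ← event 38 ← event 28 ← event 4.
A separate upstream branch: event 30 ← event 23 ← event 11.
Each of those chain origins has no stated cause.

event 11, event 4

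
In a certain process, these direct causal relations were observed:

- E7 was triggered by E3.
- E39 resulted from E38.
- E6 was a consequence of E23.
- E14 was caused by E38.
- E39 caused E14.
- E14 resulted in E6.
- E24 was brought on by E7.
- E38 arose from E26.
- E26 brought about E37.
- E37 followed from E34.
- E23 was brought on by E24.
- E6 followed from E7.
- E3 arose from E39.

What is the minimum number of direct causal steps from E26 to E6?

3

Shortest chain: E26 → E38 → E14 → E6.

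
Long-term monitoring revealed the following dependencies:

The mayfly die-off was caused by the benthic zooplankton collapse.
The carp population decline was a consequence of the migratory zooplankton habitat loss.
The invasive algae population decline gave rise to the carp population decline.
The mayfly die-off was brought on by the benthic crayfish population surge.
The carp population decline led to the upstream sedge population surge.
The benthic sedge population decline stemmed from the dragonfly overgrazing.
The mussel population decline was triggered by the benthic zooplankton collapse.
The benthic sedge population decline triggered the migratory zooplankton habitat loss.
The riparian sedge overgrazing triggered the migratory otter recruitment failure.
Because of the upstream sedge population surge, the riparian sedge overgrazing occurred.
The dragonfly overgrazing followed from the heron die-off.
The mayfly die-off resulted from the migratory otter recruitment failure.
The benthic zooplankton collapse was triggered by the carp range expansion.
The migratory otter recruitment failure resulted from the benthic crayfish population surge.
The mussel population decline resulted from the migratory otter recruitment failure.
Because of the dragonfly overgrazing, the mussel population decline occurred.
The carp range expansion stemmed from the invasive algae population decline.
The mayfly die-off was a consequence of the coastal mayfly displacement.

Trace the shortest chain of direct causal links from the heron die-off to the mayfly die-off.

the heron die-off → the dragonfly overgrazing
the dragonfly overgrazing → the benthic sedge population decline
the benthic sedge population decline → the migratory zooplankton habitat loss
the migratory zooplankton habitat loss → the carp population decline
the carp population decline → the upstream sedge population surge
the upstream sedge population surge → the riparian sedge overgrazing
the riparian sedge overgrazing → the migratory otter recruitment failure
the migratory otter recruitment failure → the mayfly die-off
Length: 8 steps.

the heron die-off → the dragonfly overgrazing → the benthic sedge population decline → the migratory zooplankton habitat loss → the carp population decline → the upstream sedge population surge → the riparian sedge overgrazing → the migratory otter recruitment failure → the mayfly die-off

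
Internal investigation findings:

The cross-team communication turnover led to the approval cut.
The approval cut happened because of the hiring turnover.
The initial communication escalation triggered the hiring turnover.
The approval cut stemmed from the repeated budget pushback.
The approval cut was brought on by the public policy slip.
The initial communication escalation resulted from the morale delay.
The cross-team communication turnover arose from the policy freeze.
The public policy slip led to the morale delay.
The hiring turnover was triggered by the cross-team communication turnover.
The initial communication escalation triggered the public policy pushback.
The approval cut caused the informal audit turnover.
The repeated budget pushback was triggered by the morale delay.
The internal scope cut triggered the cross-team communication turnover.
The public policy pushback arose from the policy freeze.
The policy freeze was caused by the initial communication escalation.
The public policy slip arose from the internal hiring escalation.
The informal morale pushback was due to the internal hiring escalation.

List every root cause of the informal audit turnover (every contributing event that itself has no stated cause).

the internal hiring escalation, the internal scope cut

Tracing upstream from the informal audit turnover: the informal audit turnover ← the approval cut ← the public policy slip ← the internal hiring escalation.
A separate upstream branch: the informal audit turnover ← the approval cut ← the cross-team communication turnover ← the internal scope cut.
Each of those chain origins has no stated cause.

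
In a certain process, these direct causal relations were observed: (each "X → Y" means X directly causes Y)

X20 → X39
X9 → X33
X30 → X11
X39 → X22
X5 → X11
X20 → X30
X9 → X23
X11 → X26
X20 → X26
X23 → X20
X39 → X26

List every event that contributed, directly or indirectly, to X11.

Immediate causes of X11: X5, X30.
Further upstream: X9, X23, X20.

X20, X23, X30, X5, X9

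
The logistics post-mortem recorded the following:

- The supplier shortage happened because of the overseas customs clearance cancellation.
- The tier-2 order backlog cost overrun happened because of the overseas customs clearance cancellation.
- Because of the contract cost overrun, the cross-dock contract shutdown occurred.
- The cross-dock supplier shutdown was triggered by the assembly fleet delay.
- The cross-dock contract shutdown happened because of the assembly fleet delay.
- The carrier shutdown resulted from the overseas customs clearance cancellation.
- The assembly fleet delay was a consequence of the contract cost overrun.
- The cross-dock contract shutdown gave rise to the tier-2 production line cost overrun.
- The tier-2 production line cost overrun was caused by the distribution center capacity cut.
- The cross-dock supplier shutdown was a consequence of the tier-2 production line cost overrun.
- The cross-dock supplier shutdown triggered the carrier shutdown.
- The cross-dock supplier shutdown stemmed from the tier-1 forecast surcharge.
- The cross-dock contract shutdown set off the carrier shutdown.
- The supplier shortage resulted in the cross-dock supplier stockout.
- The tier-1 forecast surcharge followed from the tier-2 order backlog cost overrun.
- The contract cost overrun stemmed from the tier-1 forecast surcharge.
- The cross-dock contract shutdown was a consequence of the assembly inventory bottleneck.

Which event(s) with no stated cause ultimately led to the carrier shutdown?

the assembly inventory bottleneck, the distribution center capacity cut, the overseas customs clearance cancellation

Tracing upstream from the carrier shutdown: the carrier shutdown ← the overseas customs clearance cancellation.
A separate upstream branch: the carrier shutdown ← the cross-dock contract shutdown ← the assembly inventory bottleneck.
A separate upstream branch: the carrier shutdown ← the cross-dock supplier shutdown ← the tier-2 production line cost overrun ← the distribution center capacity cut.
Each of those chain origins has no stated cause.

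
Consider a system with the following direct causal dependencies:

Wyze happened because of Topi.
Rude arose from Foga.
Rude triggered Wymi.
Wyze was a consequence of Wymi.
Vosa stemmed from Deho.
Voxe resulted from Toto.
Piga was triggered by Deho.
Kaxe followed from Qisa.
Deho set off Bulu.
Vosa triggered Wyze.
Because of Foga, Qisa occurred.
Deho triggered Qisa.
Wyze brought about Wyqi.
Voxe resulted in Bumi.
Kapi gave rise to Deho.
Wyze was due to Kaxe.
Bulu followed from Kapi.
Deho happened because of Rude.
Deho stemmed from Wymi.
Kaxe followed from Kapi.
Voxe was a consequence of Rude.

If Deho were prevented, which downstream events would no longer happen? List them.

Piga, Vosa

Downstream of Deho: Qisa, Kaxe, Vosa, Piga, Wyze, Bulu, Wyqi.
Of those, still caused via another path: Qisa, Kaxe, Wyze, Bulu, Wyqi.
The remainder have no surviving cause.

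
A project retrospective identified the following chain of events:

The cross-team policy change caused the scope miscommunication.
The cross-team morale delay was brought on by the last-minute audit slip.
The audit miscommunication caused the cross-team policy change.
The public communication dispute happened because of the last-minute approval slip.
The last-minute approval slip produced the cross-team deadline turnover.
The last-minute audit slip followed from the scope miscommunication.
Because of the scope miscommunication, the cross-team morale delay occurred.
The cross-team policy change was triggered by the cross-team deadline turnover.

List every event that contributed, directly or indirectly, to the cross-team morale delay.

Immediate causes of the cross-team morale delay: the scope miscommunication, the last-minute audit slip.
Further upstream: the last-minute approval slip, the cross-team deadline turnover, the cross-team policy change, the audit miscommunication.

the audit miscommunication, the cross-team deadline turnover, the cross-team policy change, the last-minute approval slip, the last-minute audit slip, the scope miscommunication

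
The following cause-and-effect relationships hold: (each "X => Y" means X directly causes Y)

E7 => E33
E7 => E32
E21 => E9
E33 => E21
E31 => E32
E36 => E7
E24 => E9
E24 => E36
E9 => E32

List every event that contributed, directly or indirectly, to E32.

E21, E24, E31, E33, E36, E7, E9

Immediate causes of E32: E7, E9, E31.
Further upstream: E24, E36, E33, E21.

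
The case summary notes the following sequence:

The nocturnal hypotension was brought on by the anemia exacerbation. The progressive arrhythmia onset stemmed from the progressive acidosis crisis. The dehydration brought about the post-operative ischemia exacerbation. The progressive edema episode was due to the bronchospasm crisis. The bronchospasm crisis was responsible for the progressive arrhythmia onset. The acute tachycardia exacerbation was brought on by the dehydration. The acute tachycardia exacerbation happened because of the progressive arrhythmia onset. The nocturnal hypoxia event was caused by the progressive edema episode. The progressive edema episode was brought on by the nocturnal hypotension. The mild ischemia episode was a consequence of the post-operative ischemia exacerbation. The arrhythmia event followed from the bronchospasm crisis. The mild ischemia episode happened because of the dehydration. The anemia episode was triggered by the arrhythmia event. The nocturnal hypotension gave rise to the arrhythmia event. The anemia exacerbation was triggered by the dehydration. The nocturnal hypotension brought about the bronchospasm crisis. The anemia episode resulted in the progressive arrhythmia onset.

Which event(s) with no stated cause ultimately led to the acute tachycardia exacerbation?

the dehydration, the progressive acidosis crisis

Tracing upstream from the acute tachycardia exacerbation: the acute tachycardia exacerbation ← the dehydration.
A separate upstream branch: the acute tachycardia exacerbation ← the progressive arrhythmia onset ← the progressive acidosis crisis.
Each of those chain origins has no stated cause.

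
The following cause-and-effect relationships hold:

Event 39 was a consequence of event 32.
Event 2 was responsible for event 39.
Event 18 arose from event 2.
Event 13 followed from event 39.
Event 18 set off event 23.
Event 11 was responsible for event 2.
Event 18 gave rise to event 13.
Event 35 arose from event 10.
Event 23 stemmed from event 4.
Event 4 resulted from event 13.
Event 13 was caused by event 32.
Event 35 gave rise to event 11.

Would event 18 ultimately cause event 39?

Event 18 leads to event 13, event 4, event 23; event 39 is not among them.

No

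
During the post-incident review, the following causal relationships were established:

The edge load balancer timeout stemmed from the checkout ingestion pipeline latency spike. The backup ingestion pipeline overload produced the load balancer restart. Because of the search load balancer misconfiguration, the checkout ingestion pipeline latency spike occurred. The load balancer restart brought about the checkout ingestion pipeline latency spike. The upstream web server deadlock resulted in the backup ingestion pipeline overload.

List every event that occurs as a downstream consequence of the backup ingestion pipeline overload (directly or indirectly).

the checkout ingestion pipeline latency spike, the edge load balancer timeout, the load balancer restart

Direct effects: the load balancer restart.
2 steps out: the checkout ingestion pipeline latency spike.
3 steps out: the edge load balancer timeout.
Not reachable from it: the upstream web server deadlock, the search load balancer misconfiguration.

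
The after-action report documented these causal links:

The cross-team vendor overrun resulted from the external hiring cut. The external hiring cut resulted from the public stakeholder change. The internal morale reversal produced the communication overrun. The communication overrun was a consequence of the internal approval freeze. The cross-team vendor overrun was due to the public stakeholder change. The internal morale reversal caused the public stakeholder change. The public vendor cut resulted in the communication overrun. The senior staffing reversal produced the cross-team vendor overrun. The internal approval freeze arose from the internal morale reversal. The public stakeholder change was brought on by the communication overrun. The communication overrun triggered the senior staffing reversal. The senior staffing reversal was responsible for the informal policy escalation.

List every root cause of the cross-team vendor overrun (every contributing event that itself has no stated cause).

Tracing upstream from the cross-team vendor overrun: the cross-team vendor overrun ← the public stakeholder change ← the internal morale reversal.
A separate upstream branch: the cross-team vendor overrun ← the senior staffing reversal ← the communication overrun ← the public vendor cut.
Each of those chain origins has no stated cause.

the internal morale reversal, the public vendor cut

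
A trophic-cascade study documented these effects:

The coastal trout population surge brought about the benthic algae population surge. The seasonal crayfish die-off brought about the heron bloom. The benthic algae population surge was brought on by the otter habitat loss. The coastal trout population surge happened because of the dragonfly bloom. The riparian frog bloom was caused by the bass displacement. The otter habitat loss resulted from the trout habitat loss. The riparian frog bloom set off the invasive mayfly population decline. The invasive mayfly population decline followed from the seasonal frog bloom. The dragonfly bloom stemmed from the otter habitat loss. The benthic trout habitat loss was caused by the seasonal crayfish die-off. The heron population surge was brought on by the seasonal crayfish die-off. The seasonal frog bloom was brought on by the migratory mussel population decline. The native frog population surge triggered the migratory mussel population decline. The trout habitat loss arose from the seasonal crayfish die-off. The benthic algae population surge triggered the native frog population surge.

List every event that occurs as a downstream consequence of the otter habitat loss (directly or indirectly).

Direct effects: the dragonfly bloom, the benthic algae population surge.
2 steps out: the coastal trout population surge, the native frog population surge.
3 steps out: the migratory mussel population decline.
4 steps out: the seasonal frog bloom.
5 steps out: the invasive mayfly population decline.
Not reachable from it: the seasonal crayfish die-off, the trout habitat loss, the heron population surge, the heron bloom, the benthic trout habitat loss, the bass displacement, the riparian frog bloom.

the benthic algae population surge, the coastal trout population surge, the dragonfly bloom, the invasive mayfly population decline, the migratory mussel population decline, the native frog population surge, the seasonal frog bloom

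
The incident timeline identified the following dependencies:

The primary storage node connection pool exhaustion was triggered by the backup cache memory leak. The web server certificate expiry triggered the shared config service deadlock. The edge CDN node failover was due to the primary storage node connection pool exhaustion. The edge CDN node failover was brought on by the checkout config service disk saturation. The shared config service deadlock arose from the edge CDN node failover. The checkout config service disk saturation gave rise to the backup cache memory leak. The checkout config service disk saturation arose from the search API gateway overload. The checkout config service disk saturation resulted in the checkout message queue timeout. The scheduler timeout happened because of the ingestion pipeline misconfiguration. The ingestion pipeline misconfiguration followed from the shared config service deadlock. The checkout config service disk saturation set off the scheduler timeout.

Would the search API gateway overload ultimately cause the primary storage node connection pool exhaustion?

There is a causal chain: the search API gateway overload → the checkout config service disk saturation → the backup cache memory leak → the primary storage node connection pool exhaustion.

Yes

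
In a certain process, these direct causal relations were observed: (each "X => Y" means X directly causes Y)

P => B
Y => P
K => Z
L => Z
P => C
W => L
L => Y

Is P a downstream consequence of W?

Yes

There is a causal chain: W → L → Y → P.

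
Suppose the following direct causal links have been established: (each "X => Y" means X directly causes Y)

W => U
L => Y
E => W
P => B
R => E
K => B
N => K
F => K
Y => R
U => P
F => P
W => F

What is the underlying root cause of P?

Tracing upstream from P: P ← U ← W ← E ← R ← Y ← L.
L has no stated cause, so it is the root.

L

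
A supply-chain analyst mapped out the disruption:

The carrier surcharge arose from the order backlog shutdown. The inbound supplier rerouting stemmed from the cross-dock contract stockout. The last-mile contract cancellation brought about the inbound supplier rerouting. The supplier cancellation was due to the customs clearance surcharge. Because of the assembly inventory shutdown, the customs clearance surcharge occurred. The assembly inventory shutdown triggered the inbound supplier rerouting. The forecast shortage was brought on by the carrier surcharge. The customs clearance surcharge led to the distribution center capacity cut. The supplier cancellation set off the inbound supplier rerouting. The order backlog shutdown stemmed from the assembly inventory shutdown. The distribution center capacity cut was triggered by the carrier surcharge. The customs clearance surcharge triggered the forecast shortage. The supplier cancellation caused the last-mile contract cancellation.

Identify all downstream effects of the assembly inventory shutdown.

Direct effects: the customs clearance surcharge, the order backlog shutdown, the inbound supplier rerouting.
2 steps out: the carrier surcharge, the supplier cancellation, the forecast shortage, the distribution center capacity cut.
3 steps out: the last-mile contract cancellation.
Not reachable from it: the cross-dock contract stockout.

the carrier surcharge, the customs clearance surcharge, the distribution center capacity cut, the forecast shortage, the inbound supplier rerouting, the last-mile contract cancellation, the order backlog shutdown, the supplier cancellation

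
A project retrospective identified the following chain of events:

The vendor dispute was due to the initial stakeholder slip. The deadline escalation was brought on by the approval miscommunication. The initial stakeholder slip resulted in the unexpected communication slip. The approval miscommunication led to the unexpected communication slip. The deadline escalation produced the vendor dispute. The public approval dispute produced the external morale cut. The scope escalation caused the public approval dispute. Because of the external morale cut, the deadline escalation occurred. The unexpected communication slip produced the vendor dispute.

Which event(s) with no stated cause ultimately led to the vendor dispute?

Tracing upstream from the vendor dispute: the vendor dispute ← the deadline escalation ← the approval miscommunication.
A separate upstream branch: the vendor dispute ← the deadline escalation ← the external morale cut ← the public approval dispute ← the scope escalation.
A separate upstream branch: the vendor dispute ← the initial stakeholder slip.
Each of those chain origins has no stated cause.

the approval miscommunication, the initial stakeholder slip, the scope escalation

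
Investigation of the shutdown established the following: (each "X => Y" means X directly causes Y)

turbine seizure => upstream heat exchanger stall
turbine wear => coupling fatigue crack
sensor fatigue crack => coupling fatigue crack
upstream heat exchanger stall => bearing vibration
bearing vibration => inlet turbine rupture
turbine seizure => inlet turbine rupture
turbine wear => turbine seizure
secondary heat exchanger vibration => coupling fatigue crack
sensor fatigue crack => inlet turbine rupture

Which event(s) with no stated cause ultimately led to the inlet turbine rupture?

the sensor fatigue crack, the turbine wear

Tracing upstream from the inlet turbine rupture: the inlet turbine rupture ← the turbine seizure ← the turbine wear.
A separate upstream branch: the inlet turbine rupture ← the sensor fatigue crack.
Each of those chain origins has no stated cause.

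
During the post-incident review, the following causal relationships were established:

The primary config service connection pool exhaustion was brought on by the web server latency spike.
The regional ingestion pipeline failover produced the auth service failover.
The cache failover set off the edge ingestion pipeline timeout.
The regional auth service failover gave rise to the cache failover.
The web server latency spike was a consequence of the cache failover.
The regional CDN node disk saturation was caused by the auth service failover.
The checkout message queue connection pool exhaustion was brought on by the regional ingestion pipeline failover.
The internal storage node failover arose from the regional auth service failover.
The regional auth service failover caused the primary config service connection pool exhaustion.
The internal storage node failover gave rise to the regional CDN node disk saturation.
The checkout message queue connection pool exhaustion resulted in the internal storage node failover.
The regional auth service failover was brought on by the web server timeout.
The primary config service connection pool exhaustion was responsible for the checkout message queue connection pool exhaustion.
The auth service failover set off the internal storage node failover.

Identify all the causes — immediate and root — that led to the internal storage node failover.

the auth service failover, the cache failover, the checkout message queue connection pool exhaustion, the primary config service connection pool exhaustion, the regional auth service failover, the regional ingestion pipeline failover, the web server latency spike, the web server timeout

Immediate causes of the internal storage node failover: the regional auth service failover, the auth service failover, the checkout message queue connection pool exhaustion.
Further upstream: the web server timeout, the cache failover, the web server latency spike, the primary config service connection pool exhaustion, the regional ingestion pipeline failover.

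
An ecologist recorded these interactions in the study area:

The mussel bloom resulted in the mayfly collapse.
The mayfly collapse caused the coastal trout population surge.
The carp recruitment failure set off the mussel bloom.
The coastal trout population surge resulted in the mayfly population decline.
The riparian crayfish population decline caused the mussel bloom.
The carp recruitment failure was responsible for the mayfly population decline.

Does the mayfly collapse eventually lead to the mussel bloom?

The mayfly collapse leads to the coastal trout population surge, the mayfly population decline; the mussel bloom is not among them.

No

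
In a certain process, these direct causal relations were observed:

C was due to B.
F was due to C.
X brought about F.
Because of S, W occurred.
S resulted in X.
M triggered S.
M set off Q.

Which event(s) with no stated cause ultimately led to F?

B, M

Tracing upstream from F: F ← X ← S ← M.
A separate upstream branch: F ← C ← B.
Each of those chain origins has no stated cause.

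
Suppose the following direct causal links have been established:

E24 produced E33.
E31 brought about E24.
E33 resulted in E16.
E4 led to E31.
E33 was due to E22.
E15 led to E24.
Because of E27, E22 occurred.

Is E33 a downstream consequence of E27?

Yes

There is a causal chain: E27 → E22 → E33.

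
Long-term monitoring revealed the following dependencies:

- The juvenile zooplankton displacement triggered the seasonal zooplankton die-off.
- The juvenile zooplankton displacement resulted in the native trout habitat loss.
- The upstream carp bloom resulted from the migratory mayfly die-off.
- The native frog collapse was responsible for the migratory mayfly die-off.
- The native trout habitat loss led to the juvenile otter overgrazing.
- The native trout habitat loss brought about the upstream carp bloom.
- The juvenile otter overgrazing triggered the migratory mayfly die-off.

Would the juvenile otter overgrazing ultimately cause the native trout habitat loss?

No

The juvenile otter overgrazing leads to the migratory mayfly die-off, the upstream carp bloom; the native trout habitat loss is not among them.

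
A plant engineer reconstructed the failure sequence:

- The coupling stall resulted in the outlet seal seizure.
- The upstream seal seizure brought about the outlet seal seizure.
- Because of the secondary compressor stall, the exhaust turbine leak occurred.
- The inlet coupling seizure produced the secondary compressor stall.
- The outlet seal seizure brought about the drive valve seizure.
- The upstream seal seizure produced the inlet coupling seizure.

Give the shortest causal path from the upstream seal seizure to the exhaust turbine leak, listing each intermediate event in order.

the upstream seal seizure → the inlet coupling seizure → the secondary compressor stall → the exhaust turbine leak

the upstream seal seizure → the inlet coupling seizure
the inlet coupling seizure → the secondary compressor stall
the secondary compressor stall → the exhaust turbine leak
Length: 3 steps.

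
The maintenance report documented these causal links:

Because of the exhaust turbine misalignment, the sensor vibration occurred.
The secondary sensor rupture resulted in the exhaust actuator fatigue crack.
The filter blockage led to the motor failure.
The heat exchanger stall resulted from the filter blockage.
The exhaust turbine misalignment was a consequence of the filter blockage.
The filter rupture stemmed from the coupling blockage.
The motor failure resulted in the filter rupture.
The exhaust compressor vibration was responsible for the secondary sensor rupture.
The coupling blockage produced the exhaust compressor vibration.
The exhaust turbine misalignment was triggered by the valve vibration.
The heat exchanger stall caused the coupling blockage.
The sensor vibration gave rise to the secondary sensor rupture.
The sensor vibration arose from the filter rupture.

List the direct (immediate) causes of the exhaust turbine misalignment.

the filter blockage, the valve vibration → the exhaust turbine misalignment with nothing further upstream stated.

the filter blockage, the valve vibration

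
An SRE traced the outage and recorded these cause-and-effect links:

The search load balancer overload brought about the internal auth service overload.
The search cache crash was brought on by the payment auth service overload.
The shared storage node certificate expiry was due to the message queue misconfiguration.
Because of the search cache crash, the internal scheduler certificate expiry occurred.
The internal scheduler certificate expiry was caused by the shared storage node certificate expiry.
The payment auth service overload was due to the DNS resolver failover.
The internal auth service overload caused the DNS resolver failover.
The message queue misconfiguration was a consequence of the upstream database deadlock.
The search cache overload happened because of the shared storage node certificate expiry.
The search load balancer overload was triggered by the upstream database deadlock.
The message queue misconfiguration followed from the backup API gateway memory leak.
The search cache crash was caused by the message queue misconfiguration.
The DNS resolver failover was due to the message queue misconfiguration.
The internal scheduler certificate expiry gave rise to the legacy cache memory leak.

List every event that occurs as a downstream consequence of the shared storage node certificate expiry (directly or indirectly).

Direct effects: the internal scheduler certificate expiry, the search cache overload.
2 steps out: the legacy cache memory leak.
Not reachable from it: the upstream database deadlock, the message queue misconfiguration, the search load balancer overload, the internal auth service overload, the DNS resolver failover, the payment auth service overload, the search cache crash, the backup API gateway memory leak.

the internal scheduler certificate expiry, the legacy cache memory leak, the search cache overload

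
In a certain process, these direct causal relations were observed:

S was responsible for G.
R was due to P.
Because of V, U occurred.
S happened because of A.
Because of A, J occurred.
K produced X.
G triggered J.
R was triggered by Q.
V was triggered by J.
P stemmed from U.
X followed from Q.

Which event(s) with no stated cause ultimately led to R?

Tracing upstream from R: R ← P ← U ← V ← J ← A.
A separate upstream branch: R ← Q.
Each of those chain origins has no stated cause.

A, Q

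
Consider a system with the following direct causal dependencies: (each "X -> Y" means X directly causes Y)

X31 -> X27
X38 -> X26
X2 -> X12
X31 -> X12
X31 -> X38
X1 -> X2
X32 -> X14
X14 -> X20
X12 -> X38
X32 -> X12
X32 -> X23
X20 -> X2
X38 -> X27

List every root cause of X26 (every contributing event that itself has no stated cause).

X1, X31, X32

Tracing upstream from X26: X26 ← X38 ← X12 ← X32.
A separate upstream branch: X26 ← X38 ← X12 ← X2 ← X1.
A separate upstream branch: X26 ← X38 ← X31.
Each of those chain origins has no stated cause.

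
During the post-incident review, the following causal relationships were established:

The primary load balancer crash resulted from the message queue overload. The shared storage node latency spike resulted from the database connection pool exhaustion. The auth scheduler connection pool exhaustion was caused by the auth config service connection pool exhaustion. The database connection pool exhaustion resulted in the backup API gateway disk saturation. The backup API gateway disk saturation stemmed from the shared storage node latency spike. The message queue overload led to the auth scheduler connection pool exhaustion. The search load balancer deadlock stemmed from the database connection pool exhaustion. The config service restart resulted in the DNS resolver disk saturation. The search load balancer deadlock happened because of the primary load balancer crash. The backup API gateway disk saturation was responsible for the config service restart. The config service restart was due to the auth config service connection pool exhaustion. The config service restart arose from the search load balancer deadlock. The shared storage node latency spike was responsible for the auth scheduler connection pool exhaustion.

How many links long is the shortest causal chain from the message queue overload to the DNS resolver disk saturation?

Shortest chain: the message queue overload → the primary load balancer crash → the search load balancer deadlock → the config service restart → the DNS resolver disk saturation.

4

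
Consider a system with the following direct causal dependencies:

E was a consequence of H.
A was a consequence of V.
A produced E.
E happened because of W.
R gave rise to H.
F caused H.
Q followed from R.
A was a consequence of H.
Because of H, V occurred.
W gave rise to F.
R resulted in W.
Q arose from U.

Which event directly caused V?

Upstream contributors include R, W, F, but only H feeds directly into V.

H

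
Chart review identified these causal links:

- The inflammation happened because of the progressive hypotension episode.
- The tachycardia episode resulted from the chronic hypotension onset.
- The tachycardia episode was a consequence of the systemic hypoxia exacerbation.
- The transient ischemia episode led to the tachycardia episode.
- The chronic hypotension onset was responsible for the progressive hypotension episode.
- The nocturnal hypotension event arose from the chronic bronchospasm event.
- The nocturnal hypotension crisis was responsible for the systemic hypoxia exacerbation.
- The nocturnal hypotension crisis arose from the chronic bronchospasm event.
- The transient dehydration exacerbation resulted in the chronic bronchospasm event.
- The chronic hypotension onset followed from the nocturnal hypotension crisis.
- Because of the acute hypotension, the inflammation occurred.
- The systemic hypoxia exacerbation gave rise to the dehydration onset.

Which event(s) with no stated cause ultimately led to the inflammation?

the acute hypotension, the transient dehydration exacerbation

Tracing upstream from the inflammation: the inflammation ← the acute hypotension.
A separate upstream branch: the inflammation ← the progressive hypotension episode ← the chronic hypotension onset ← the nocturnal hypotension crisis ← the chronic bronchospasm event ← the transient dehydration exacerbation.
Each of those chain origins has no stated cause.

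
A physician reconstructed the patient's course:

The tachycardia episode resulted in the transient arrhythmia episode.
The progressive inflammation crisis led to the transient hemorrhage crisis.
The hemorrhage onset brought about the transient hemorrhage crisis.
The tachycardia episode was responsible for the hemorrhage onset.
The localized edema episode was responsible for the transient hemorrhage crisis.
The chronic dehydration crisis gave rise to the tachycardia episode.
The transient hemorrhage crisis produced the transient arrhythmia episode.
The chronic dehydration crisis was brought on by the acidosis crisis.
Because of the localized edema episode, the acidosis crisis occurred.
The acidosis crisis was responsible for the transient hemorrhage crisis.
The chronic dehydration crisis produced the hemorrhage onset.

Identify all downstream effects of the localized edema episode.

the acidosis crisis, the chronic dehydration crisis, the hemorrhage onset, the tachycardia episode, the transient arrhythmia episode, the transient hemorrhage crisis

Direct effects: the acidosis crisis, the transient hemorrhage crisis.
2 steps out: the chronic dehydration crisis, the transient arrhythmia episode.
3 steps out: the tachycardia episode, the hemorrhage onset.
Not reachable from it: the progressive inflammation crisis.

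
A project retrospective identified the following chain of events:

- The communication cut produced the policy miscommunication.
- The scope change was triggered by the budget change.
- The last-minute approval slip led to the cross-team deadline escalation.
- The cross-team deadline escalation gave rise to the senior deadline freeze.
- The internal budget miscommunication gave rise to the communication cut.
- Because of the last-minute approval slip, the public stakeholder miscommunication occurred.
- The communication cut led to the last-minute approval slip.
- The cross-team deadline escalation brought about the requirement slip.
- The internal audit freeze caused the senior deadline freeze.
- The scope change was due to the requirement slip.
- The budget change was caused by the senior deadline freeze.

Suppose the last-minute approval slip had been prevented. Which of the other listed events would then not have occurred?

the cross-team deadline escalation, the public stakeholder miscommunication, the requirement slip

Downstream of the last-minute approval slip: the cross-team deadline escalation, the senior deadline freeze, the public stakeholder miscommunication, the budget change, the requirement slip, the scope change.
Of those, still caused via another path: the senior deadline freeze, the budget change, the scope change.
The remainder have no surviving cause.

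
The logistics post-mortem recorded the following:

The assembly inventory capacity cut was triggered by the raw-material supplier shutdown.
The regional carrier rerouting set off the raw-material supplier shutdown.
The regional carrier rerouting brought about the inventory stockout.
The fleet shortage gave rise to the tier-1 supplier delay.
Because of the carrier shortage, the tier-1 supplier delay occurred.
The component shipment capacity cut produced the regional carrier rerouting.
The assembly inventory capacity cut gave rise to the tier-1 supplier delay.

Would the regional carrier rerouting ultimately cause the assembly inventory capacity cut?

Yes

There is a causal chain: the regional carrier rerouting → the raw-material supplier shutdown → the assembly inventory capacity cut.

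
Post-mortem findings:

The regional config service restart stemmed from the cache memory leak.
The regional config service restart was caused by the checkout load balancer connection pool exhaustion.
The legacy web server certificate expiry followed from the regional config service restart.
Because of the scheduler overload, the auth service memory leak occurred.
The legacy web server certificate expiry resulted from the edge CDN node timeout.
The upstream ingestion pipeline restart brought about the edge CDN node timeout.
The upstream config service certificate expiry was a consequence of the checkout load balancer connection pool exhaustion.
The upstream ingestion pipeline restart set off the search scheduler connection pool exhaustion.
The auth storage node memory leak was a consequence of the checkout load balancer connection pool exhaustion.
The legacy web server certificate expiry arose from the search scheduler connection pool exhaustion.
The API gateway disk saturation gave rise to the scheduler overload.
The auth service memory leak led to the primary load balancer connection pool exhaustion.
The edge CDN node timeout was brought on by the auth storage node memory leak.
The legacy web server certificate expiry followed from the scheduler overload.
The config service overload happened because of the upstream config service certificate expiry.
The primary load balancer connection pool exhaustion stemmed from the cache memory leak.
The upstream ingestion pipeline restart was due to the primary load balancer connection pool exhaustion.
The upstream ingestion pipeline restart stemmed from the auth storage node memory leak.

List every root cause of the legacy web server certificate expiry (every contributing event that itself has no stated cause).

the API gateway disk saturation, the cache memory leak, the checkout load balancer connection pool exhaustion

Tracing upstream from the legacy web server certificate expiry: the legacy web server certificate expiry ← the scheduler overload ← the API gateway disk saturation.
A separate upstream branch: the legacy web server certificate expiry ← the regional config service restart ← the checkout load balancer connection pool exhaustion.
A separate upstream branch: the legacy web server certificate expiry ← the regional config service restart ← the cache memory leak.
Each of those chain origins has no stated cause.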